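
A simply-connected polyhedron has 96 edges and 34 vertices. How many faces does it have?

Here V − E + F = 2.
F = 2 − V + E = 2 − 34 + 96 = 64.

64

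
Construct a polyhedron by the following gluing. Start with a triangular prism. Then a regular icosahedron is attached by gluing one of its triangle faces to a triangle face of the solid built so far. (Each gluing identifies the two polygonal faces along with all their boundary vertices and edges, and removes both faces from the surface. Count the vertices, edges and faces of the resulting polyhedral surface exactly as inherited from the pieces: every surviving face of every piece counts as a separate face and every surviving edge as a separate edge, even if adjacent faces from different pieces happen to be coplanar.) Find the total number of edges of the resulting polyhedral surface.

36

A triangular prism: V=6, E=9, F=5.
Attach a regular icosahedron (V=12, E=30, F=20) along a 3-gon: merge 3 vertices and 3 edges, delete both glued faces → V=15, E=36, F=23.
Check: V − E + F = 15 − 36 + 23 = 2.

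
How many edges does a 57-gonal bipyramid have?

A bipyramid over an n-gon has 2n triangular faces and n + 2 vertices: V = 57 + 2 = 59, E = 3·57 = 171, F = 2·57 = 114.

171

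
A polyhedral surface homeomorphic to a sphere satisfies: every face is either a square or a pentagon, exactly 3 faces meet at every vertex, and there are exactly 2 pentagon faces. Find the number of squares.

5

Let x be the number of squares; then F = 2 + x.
Edge–face incidences: 2E = 5·2 + 4·x = 10 + 4x.
Every vertex has degree 3, so 3V = 2E.
Euler: V − E + F = 2 ⇒ (2E)/3 − E + (2 + x) = 2.
Multiply by 6: 2·(2E) − 3·(2E) + 6·(2 + x) = 12, i.e. 12 + 6x − (10 + 4x) = 12.
Collecting terms: 2x + 2 = 12, so 2x = 10, so x = 5.
Then 2E = 10 + 4·5 = 30, so E = 15, V = 2E/3 = 10, F = 2 + 5 = 7.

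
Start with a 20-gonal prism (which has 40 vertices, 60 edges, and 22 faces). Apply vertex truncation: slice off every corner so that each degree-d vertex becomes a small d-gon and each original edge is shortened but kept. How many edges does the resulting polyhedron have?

180

Truncation replaces each original edge-end by a new vertex, so V′ = 2E = 120.
Each original edge survives, and each old vertex of degree d contributes d new edges; summing degrees gives Σd = 2E, so E′ = E + 2E = 3E = 180.
Each original face survives and each original vertex becomes one new face: F′ = F + V = 62.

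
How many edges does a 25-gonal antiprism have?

An antiprism on an n-gon has two n-gon caps and 2n triangles: V = 2·25 = 50, E = 4·25 = 100, F = 2·25 + 2 = 52.

100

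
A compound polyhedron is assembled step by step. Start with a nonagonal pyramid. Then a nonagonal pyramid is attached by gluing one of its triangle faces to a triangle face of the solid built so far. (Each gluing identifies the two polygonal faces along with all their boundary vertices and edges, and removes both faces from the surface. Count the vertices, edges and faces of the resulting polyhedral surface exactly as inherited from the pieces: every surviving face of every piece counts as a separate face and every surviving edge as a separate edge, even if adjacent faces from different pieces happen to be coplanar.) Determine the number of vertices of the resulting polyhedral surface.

17

A nonagonal pyramid: V=10, E=18, F=10.
Attach a nonagonal pyramid (V=10, E=18, F=10) along a 3-gon: merge 3 vertices and 3 edges, delete both glued faces → V=17, E=33, F=18.
Check: V − E + F = 17 − 33 + 18 = 2.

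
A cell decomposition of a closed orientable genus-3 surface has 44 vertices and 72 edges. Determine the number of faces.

24

For a closed orientable surface of genus 3, χ = 2 − 2·3 = -4.
F = -4 − V + E = -4 − 44 + 72 = 24.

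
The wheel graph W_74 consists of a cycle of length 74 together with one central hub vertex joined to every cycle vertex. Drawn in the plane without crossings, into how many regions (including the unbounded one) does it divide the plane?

W_74 has V = 74 + 1 = 75 vertices and E = 2·74 = 148 edges.
By Euler's formula F = 2 − V + E = 2 − 75 + 148 = 75.

75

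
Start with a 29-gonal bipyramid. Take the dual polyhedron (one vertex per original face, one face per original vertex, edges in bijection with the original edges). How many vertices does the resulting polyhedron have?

58

The base solid has V = 31, E = 87, F = 58.
The dual swaps V and F and preserves E: V′ = F = 58, E′ = E = 87, F′ = V = 31.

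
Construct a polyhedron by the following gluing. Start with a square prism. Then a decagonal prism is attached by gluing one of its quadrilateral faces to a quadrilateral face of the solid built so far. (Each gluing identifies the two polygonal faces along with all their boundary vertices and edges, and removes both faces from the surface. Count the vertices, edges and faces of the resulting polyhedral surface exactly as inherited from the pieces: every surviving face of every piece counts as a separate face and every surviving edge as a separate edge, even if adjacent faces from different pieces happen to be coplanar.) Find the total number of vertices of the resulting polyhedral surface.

24

A square prism: V=8, E=12, F=6.
Attach a decagonal prism (V=20, E=30, F=12) along a 4-gon: merge 4 vertices and 4 edges, delete both glued faces → V=24, E=38, F=16.
Check: V − E + F = 24 − 38 + 16 = 2.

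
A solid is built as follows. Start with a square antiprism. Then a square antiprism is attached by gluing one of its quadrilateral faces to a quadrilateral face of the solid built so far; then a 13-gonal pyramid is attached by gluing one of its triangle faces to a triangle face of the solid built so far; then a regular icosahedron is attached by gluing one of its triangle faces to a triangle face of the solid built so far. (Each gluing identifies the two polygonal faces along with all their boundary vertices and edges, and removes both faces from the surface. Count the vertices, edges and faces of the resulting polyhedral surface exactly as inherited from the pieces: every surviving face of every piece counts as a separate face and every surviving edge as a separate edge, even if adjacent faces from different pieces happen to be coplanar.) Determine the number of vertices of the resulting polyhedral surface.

A square antiprism: V=8, E=16, F=10.
Attach a square antiprism (V=8, E=16, F=10) along a 4-gon: merge 4 vertices and 4 edges, delete both glued faces → V=12, E=28, F=18.
Attach a 13-gonal pyramid (V=14, E=26, F=14) along a 3-gon: merge 3 vertices and 3 edges, delete both glued faces → V=23, E=51, F=30.
Attach a regular icosahedron (V=12, E=30, F=20) along a 3-gon: merge 3 vertices and 3 edges, delete both glued faces → V=32, E=78, F=48.
Check: V − E + F = 32 − 78 + 48 = 2.

32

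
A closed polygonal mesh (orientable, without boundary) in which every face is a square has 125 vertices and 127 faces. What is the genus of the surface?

2

Every face is a square, so 2E = 4·127 = 508, giving E = 254.
χ = V − E + F = 125 − 254 + 127 = -2.
For a closed orientable surface χ = 2 − 2g, so g = (2 − (-2))/2 = 2.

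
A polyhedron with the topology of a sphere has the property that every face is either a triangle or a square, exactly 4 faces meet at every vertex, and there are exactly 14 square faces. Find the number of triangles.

8

Let x be the number of triangles; then F = 14 + x.
Edge–face incidences: 2E = 4·14 + 3·x = 56 + 3x.
Every vertex has degree 4, so 4V = 2E.
Euler: V − E + F = 2 ⇒ (2E)/4 − E + (14 + x) = 2.
Multiply by 8: 2·(2E) − 4·(2E) + 8·(14 + x) = 16, i.e. 112 + 8x − 2·(56 + 3x) = 16.
Collecting terms: 2x = 16, so x = 8.
Then 2E = 56 + 3·8 = 80, so E = 40, V = 2E/4 = 20, F = 14 + 8 = 22.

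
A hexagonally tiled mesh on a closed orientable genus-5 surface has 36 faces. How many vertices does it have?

χ = 2 − 2·5 = -8, and every face is a hexagon so 6F = 2E.
E = 6·36/2 = 108. Then V = -8 + E − F = -8 + 108 − 36 = 64.

64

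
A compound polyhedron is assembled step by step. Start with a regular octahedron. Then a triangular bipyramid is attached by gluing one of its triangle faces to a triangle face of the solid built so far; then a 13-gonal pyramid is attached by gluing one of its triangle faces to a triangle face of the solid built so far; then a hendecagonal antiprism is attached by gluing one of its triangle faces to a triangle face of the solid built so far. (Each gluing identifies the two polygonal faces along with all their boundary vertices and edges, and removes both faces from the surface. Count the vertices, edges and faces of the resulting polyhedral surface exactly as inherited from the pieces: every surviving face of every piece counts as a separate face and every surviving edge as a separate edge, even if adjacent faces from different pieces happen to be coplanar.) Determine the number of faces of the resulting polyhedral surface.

A regular octahedron: V=6, E=12, F=8.
Attach a triangular bipyramid (V=5, E=9, F=6) along a 3-gon: merge 3 vertices and 3 edges, delete both glued faces → V=8, E=18, F=12.
Attach a 13-gonal pyramid (V=14, E=26, F=14) along a 3-gon: merge 3 vertices and 3 edges, delete both glued faces → V=19, E=41, F=24.
Attach a hendecagonal antiprism (V=22, E=44, F=24) along a 3-gon: merge 3 vertices and 3 edges, delete both glued faces → V=38, E=82, F=46.
Check: V − E + F = 38 − 82 + 46 = 2.

46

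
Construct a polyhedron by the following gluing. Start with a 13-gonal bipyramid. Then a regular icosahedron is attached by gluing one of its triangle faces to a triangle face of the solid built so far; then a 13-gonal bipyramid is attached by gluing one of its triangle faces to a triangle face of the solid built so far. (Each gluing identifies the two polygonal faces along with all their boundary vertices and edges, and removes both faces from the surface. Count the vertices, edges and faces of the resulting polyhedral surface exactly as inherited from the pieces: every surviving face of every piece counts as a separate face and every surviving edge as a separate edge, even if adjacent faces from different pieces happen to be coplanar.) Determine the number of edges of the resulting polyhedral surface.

A 13-gonal bipyramid: V=15, E=39, F=26.
Attach a regular icosahedron (V=12, E=30, F=20) along a 3-gon: merge 3 vertices and 3 edges, delete both glued faces → V=24, E=66, F=44.
Attach a 13-gonal bipyramid (V=15, E=39, F=26) along a 3-gon: merge 3 vertices and 3 edges, delete both glued faces → V=36, E=102, F=68.
Check: V − E + F = 36 − 102 + 68 = 2.

102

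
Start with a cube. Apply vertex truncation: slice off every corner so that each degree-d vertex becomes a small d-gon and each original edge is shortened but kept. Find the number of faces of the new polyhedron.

14

The base solid has V = 8, E = 12, F = 6.
Truncation replaces each original edge-end by a new vertex, so V′ = 2E = 24.
Each original edge survives, and each old vertex of degree d contributes d new edges; summing degrees gives Σd = 2E, so E′ = E + 2E = 3E = 36.
Each original face survives and each original vertex becomes one new face: F′ = F + V = 14.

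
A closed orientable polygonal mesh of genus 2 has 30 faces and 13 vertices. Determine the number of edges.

45

For a closed orientable surface of genus 2, χ = 2 − 2·2 = -2.
E = V + F − (-2) = 13 + 30 − (-2) = 45.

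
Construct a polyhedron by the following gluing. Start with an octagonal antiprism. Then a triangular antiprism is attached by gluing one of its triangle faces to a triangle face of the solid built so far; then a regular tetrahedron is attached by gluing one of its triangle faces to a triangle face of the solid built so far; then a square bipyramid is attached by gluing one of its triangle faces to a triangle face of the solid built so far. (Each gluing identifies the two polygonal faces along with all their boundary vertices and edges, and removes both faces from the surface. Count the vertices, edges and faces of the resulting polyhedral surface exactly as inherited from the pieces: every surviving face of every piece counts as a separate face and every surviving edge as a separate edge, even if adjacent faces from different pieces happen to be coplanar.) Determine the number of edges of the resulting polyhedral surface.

An octagonal antiprism: V=16, E=32, F=18.
Attach a triangular antiprism (V=6, E=12, F=8) along a 3-gon: merge 3 vertices and 3 edges, delete both glued faces → V=19, E=41, F=24.
Attach a regular tetrahedron (V=4, E=6, F=4) along a 3-gon: merge 3 vertices and 3 edges, delete both glued faces → V=20, E=44, F=26.
Attach a square bipyramid (V=6, E=12, F=8) along a 3-gon: merge 3 vertices and 3 edges, delete both glued faces → V=23, E=53, F=32.
Check: V − E + F = 23 − 53 + 32 = 2.

53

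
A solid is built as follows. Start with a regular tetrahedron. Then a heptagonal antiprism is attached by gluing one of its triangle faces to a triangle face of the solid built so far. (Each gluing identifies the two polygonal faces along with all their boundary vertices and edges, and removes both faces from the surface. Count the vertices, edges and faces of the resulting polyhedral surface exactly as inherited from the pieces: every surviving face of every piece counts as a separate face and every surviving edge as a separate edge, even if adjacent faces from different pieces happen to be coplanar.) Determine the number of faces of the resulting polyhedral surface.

18

A regular tetrahedron: V=4, E=6, F=4.
Attach a heptagonal antiprism (V=14, E=28, F=16) along a 3-gon: merge 3 vertices and 3 edges, delete both glued faces → V=15, E=31, F=18.
Check: V − E + F = 15 − 31 + 18 = 2.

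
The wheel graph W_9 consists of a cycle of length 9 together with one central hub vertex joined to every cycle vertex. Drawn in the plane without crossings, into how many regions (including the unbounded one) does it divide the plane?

10

W_9 has V = 9 + 1 = 10 vertices and E = 2·9 = 18 edges.
By Euler's formula F = 2 − V + E = 2 − 10 + 18 = 10.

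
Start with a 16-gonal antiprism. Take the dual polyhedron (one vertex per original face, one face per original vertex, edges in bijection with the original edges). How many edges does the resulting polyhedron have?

The base solid has V = 32, E = 64, F = 34.
The dual swaps V and F and preserves E: V′ = F = 34, E′ = E = 64, F′ = V = 32.

64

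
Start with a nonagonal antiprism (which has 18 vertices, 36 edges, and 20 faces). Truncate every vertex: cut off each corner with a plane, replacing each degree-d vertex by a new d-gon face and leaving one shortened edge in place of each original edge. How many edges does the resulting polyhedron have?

108

Truncation replaces each original edge-end by a new vertex, so V′ = 2E = 72.
Each original edge survives, and each old vertex of degree d contributes d new edges; summing degrees gives Σd = 2E, so E′ = E + 2E = 3E = 108.
Each original face survives and each original vertex becomes one new face: F′ = F + V = 38.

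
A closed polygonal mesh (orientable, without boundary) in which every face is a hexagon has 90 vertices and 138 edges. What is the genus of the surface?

2

Every face is a hexagon and each edge borders two faces, so 6F = 2·138, giving F = 46.
χ = V − E + F = 90 − 138 + 46 = -2.
For a closed orientable surface χ = 2 − 2g, so g = (2 − (-2))/2 = 2.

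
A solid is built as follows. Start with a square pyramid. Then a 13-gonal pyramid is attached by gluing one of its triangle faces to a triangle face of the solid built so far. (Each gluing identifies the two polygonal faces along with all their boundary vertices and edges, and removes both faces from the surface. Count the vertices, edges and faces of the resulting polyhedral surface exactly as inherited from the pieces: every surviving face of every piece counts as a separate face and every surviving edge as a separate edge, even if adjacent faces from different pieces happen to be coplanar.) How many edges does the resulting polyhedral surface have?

A square pyramid: V=5, E=8, F=5.
Attach a 13-gonal pyramid (V=14, E=26, F=14) along a 3-gon: merge 3 vertices and 3 edges, delete both glued faces → V=16, E=31, F=17.
Check: V − E + F = 16 − 31 + 17 = 2.

31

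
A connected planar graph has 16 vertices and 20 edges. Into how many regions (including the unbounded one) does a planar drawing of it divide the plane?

Euler's formula for a connected plane graph: V − E + F = 2, so F = 2 − 16 + 20 = 6.

6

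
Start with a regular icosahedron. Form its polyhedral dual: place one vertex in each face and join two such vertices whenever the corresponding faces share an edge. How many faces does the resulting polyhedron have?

The base solid has V = 12, E = 30, F = 20.
The dual swaps V and F and preserves E: V′ = F = 20, E′ = E = 30, F′ = V = 12.

12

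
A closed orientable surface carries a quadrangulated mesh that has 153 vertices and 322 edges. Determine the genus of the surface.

5

Every face is a square and each edge borders two faces, so 4F = 2·322, giving F = 161.
χ = V − E + F = 153 − 322 + 161 = -8.
For a closed orientable surface χ = 2 − 2g, so g = (2 − (-8))/2 = 5.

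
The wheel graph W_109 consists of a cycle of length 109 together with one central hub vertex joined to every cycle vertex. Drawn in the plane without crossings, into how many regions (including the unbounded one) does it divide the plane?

110

W_109 has V = 109 + 1 = 110 vertices and E = 2·109 = 218 edges.
By Euler's formula F = 2 − V + E = 2 − 110 + 218 = 110.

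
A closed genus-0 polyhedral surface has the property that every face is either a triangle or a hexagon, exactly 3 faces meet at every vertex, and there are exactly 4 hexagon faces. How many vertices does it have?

12

Let x be the number of triangles; then F = 4 + x.
Edge–face incidences: 2E = 6·4 + 3·x = 24 + 3x.
Every vertex has degree 3, so 3V = 2E.
Euler: V − E + F = 2 ⇒ (2E)/3 − E + (4 + x) = 2.
Multiply by 6: 2·(2E) − 3·(2E) + 6·(4 + x) = 12, i.e. 24 + 6x − (24 + 3x) = 12.
Collecting terms: 3x = 12, so x = 4.
Then 2E = 24 + 3·4 = 36, so E = 18, V = 2E/3 = 12, F = 4 + 4 = 8.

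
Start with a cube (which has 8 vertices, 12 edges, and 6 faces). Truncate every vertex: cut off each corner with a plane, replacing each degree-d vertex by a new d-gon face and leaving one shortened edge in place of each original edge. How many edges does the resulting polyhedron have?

36

Truncation replaces each original edge-end by a new vertex, so V′ = 2E = 24.
Each original edge survives, and each old vertex of degree d contributes d new edges; summing degrees gives Σd = 2E, so E′ = E + 2E = 3E = 36.
Each original face survives and each original vertex becomes one new face: F′ = F + V = 14.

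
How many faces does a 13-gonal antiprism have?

28

An antiprism on an n-gon has two n-gon caps and 2n triangles: V = 2·13 = 26, E = 4·13 = 52, F = 2·13 + 2 = 28.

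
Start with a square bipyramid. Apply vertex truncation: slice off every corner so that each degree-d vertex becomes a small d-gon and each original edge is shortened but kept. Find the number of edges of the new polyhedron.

36

The base solid has V = 6, E = 12, F = 8.
Truncation replaces each original edge-end by a new vertex, so V′ = 2E = 24.
Each original edge survives, and each old vertex of degree d contributes d new edges; summing degrees gives Σd = 2E, so E′ = E + 2E = 3E = 36.
Each original face survives and each original vertex becomes one new face: F′ = F + V = 14.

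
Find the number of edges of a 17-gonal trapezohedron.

The n-trapezohedron (dual of the n-antiprism) has V = 2·17 + 2 = 36, E = 4·17 = 68, F = 2·17 = 34.
Check: V − E + F = 36 − 68 + 34 = 2.

68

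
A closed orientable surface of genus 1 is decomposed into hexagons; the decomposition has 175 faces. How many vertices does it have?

χ = 2 − 2·1 = 0, and every face is a hexagon so 6F = 2E.
E = 6·175/2 = 525. Then V = 0 + E − F = 0 + 525 − 175 = 350.

350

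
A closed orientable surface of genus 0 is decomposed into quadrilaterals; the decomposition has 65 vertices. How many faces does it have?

χ = 2 − 2·0 = 2, and every face is a square so 4F = 2E.
V − E + F = 2 with E = 4F/2 gives 65 − (4/2 − 1)·F = 2, so F = 63 and E = 126.

63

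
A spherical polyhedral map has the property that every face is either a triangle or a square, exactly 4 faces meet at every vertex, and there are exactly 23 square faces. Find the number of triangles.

8

Let x be the number of triangles; then F = 23 + x.
Edge–face incidences: 2E = 4·23 + 3·x = 92 + 3x.
Every vertex has degree 4, so 4V = 2E.
Euler: V − E + F = 2 ⇒ (2E)/4 − E + (23 + x) = 2.
Multiply by 8: 2·(2E) − 4·(2E) + 8·(23 + x) = 16, i.e. 184 + 8x − 2·(92 + 3x) = 16.
Collecting terms: 2x = 16, so x = 8.
Then 2E = 92 + 3·8 = 116, so E = 58, V = 2E/4 = 29, F = 23 + 8 = 31.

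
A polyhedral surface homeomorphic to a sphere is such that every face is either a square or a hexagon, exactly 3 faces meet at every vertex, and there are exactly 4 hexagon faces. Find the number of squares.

Let x be the number of squares; then F = 4 + x.
Edge–face incidences: 2E = 6·4 + 4·x = 24 + 4x.
Every vertex has degree 3, so 3V = 2E.
Euler: V − E + F = 2 ⇒ (2E)/3 − E + (4 + x) = 2.
Multiply by 6: 2·(2E) − 3·(2E) + 6·(4 + x) = 12, i.e. 24 + 6x − (24 + 4x) = 12.
Collecting terms: 2x = 12, so x = 6.
Then 2E = 24 + 4·6 = 48, so E = 24, V = 2E/3 = 16, F = 4 + 6 = 10.

6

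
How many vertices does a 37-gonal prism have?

74

A prism on an n-gon has two n-gon bases and n rectangular sides: V = 2·37 = 74, E = 3·37 = 111, F = 37 + 2 = 39.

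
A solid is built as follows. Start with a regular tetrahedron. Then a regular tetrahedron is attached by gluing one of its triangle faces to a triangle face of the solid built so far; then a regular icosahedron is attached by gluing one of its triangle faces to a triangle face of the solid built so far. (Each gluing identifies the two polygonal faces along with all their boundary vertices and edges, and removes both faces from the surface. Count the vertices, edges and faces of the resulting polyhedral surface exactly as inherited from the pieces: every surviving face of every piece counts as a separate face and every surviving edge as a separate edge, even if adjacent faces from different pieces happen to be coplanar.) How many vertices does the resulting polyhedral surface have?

A regular tetrahedron: V=4, E=6, F=4.
Attach a regular tetrahedron (V=4, E=6, F=4) along a 3-gon: merge 3 vertices and 3 edges, delete both glued faces → V=5, E=9, F=6.
Attach a regular icosahedron (V=12, E=30, F=20) along a 3-gon: merge 3 vertices and 3 edges, delete both glued faces → V=14, E=36, F=24.
Check: V − E + F = 14 − 36 + 24 = 2.

14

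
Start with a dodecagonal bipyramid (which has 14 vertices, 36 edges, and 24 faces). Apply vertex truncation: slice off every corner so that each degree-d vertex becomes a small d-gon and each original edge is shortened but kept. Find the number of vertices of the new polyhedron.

72

Truncation replaces each original edge-end by a new vertex, so V′ = 2E = 72.
Each original edge survives, and each old vertex of degree d contributes d new edges; summing degrees gives Σd = 2E, so E′ = E + 2E = 3E = 108.
Each original face survives and each original vertex becomes one new face: F′ = F + V = 38.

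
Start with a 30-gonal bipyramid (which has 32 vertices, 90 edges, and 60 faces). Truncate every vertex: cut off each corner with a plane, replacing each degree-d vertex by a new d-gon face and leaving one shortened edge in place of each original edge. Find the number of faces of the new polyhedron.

Truncation replaces each original edge-end by a new vertex, so V′ = 2E = 180.
Each original edge survives, and each old vertex of degree d contributes d new edges; summing degrees gives Σd = 2E, so E′ = E + 2E = 3E = 270.
Each original face survives and each original vertex becomes one new face: F′ = F + V = 92.

92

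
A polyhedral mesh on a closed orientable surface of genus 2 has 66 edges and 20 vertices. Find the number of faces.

44

For a closed orientable surface of genus 2, χ = 2 − 2·2 = -2.
F = -2 − V + E = -2 − 20 + 66 = 44.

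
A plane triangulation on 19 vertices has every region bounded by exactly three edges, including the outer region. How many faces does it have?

34

In a plane triangulation 3F = 2E and V − E + F = 2, so F = 2V − 4 = 2·19 − 4 = 34.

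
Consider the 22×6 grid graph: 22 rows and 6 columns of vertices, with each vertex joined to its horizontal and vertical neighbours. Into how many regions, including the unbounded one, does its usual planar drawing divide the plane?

The grid has V = 22·6 = 132 vertices and E = 22·5 + 6·21 = 236 edges.
F = 2 − V + E = 2 − 132 + 236 = 106.

106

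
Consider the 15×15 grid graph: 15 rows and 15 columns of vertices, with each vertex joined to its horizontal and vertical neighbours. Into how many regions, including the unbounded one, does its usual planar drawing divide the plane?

197

The grid has V = 15·15 = 225 vertices and E = 15·14 + 15·14 = 420 edges.
F = 2 − V + E = 2 − 225 + 420 = 197.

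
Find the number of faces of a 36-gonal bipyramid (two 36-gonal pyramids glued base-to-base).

72

A bipyramid over an n-gon has 2n triangular faces and n + 2 vertices: V = 36 + 2 = 38, E = 3·36 = 108, F = 2·36 = 72.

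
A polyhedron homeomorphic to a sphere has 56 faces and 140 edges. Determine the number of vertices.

86

Here V − E + F = 2.
V = 2 + E − F = 2 + 140 − 56 = 86.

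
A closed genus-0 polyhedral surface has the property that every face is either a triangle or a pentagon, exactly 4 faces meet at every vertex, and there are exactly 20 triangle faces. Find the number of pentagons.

12

Let x be the number of pentagons; then F = 20 + x.
Edge–face incidences: 2E = 3·20 + 5·x = 60 + 5x.
Every vertex has degree 4, so 4V = 2E.
Euler: V − E + F = 2 ⇒ (2E)/4 − E + (20 + x) = 2.
Multiply by 8: 2·(2E) − 4·(2E) + 8·(20 + x) = 16, i.e. 160 + 8x − 2·(60 + 5x) = 16.
Collecting terms: −2x + 40 = 16, so −2x = −24, so x = 12.
Then 2E = 60 + 5·12 = 120, so E = 60, V = 2E/4 = 30, F = 20 + 12 = 32.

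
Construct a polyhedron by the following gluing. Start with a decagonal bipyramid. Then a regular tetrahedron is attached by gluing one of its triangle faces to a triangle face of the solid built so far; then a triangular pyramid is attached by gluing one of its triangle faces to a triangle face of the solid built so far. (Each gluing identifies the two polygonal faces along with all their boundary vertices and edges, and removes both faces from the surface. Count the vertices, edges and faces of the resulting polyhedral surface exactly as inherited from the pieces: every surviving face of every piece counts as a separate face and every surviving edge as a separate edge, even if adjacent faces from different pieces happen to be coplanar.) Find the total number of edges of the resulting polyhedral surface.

36

A decagonal bipyramid: V=12, E=30, F=20.
Attach a regular tetrahedron (V=4, E=6, F=4) along a 3-gon: merge 3 vertices and 3 edges, delete both glued faces → V=13, E=33, F=22.
Attach a triangular pyramid (V=4, E=6, F=4) along a 3-gon: merge 3 vertices and 3 edges, delete both glued faces → V=14, E=36, F=24.
Check: V − E + F = 14 − 36 + 24 = 2.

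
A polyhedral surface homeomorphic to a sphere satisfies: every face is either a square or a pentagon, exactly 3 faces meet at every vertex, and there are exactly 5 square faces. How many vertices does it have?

Let x be the number of pentagons; then F = 5 + x.
Edge–face incidences: 2E = 4·5 + 5·x = 20 + 5x.
Every vertex has degree 3, so 3V = 2E.
Euler: V − E + F = 2 ⇒ (2E)/3 − E + (5 + x) = 2.
Multiply by 6: 2·(2E) − 3·(2E) + 6·(5 + x) = 12, i.e. 30 + 6x − (20 + 5x) = 12.
Collecting terms: x + 10 = 12, so x = 2.
Then 2E = 20 + 5·2 = 30, so E = 15, V = 2E/3 = 10, F = 5 + 2 = 7.

10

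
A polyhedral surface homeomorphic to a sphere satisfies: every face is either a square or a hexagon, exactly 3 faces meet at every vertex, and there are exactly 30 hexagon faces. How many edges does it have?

102

Let x be the number of squares; then F = 30 + x.
Edge–face incidences: 2E = 6·30 + 4·x = 180 + 4x.
Every vertex has degree 3, so 3V = 2E.
Euler: V − E + F = 2 ⇒ (2E)/3 − E + (30 + x) = 2.
Multiply by 6: 2·(2E) − 3·(2E) + 6·(30 + x) = 12, i.e. 180 + 6x − (180 + 4x) = 12.
Collecting terms: 2x = 12, so x = 6.
Then 2E = 180 + 4·6 = 204, so E = 102, V = 2E/3 = 68, F = 30 + 6 = 36.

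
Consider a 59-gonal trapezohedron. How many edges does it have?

The n-trapezohedron (dual of the n-antiprism) has V = 2·59 + 2 = 120, E = 4·59 = 236, F = 2·59 = 118.

236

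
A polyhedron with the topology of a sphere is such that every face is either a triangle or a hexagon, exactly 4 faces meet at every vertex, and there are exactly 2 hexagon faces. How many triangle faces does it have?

Let x be the number of triangles; then F = 2 + x.
Edge–face incidences: 2E = 6·2 + 3·x = 12 + 3x.
Every vertex has degree 4, so 4V = 2E.
Euler: V − E + F = 2 ⇒ (2E)/4 − E + (2 + x) = 2.
Multiply by 8: 2·(2E) − 4·(2E) + 8·(2 + x) = 16, i.e. 16 + 8x − 2·(12 + 3x) = 16.
Collecting terms: 2x − 8 = 16, so 2x = 24, so x = 12.
Then 2E = 12 + 3·12 = 48, so E = 24, V = 2E/4 = 12, F = 2 + 12 = 14.

12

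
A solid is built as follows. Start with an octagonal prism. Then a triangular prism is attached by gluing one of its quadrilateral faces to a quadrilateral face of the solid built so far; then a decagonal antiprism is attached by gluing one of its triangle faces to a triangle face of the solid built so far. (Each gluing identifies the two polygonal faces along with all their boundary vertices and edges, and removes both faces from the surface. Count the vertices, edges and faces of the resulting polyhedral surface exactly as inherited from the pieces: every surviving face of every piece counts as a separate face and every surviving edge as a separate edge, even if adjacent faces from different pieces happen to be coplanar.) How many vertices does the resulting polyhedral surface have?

35

An octagonal prism: V=16, E=24, F=10.
Attach a triangular prism (V=6, E=9, F=5) along a 4-gon: merge 4 vertices and 4 edges, delete both glued faces → V=18, E=29, F=13.
Attach a decagonal antiprism (V=20, E=40, F=22) along a 3-gon: merge 3 vertices and 3 edges, delete both glued faces → V=35, E=66, F=33.
Check: V − E + F = 35 − 66 + 33 = 2.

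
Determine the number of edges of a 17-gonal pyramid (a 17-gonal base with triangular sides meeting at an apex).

A pyramid on an n-gon base has one n-gon and n triangles: V = 17 + 1 = 18, E = 2·17 = 34, F = 17 + 1 = 18.

34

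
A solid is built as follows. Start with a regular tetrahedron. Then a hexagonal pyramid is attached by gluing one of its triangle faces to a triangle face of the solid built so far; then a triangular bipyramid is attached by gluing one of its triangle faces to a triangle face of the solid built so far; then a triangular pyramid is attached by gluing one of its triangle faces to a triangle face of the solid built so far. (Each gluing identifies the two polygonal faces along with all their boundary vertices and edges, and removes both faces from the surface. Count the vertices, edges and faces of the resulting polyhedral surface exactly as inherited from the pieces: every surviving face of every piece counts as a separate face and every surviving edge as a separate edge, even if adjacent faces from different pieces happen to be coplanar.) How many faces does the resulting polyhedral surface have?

A regular tetrahedron: V=4, E=6, F=4.
Attach a hexagonal pyramid (V=7, E=12, F=7) along a 3-gon: merge 3 vertices and 3 edges, delete both glued faces → V=8, E=15, F=9.
Attach a triangular bipyramid (V=5, E=9, F=6) along a 3-gon: merge 3 vertices and 3 edges, delete both glued faces → V=10, E=21, F=13.
Attach a triangular pyramid (V=4, E=6, F=4) along a 3-gon: merge 3 vertices and 3 edges, delete both glued faces → V=11, E=24, F=15.
Check: V − E + F = 11 − 24 + 15 = 2.

15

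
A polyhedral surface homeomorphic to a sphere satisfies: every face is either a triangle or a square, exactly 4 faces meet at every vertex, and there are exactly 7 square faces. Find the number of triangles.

8

Let x be the number of triangles; then F = 7 + x.
Edge–face incidences: 2E = 4·7 + 3·x = 28 + 3x.
Every vertex has degree 4, so 4V = 2E.
Euler: V − E + F = 2 ⇒ (2E)/4 − E + (7 + x) = 2.
Multiply by 8: 2·(2E) − 4·(2E) + 8·(7 + x) = 16, i.e. 56 + 8x − 2·(28 + 3x) = 16.
Collecting terms: 2x = 16, so x = 8.
Then 2E = 28 + 3·8 = 52, so E = 26, V = 2E/4 = 13, F = 7 + 8 = 15.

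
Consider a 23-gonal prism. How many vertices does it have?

A prism on an n-gon has two n-gon bases and n rectangular sides: V = 2·23 = 46, E = 3·23 = 69, F = 23 + 2 = 25.

46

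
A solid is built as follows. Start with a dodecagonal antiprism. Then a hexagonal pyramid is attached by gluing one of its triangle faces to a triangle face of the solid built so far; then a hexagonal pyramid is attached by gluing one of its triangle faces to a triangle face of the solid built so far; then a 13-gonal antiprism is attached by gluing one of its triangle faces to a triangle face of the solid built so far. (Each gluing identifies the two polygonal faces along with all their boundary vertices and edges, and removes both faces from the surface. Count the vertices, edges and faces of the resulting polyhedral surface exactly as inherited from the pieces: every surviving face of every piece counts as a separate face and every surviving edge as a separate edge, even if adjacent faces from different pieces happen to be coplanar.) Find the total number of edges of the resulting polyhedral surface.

115

A dodecagonal antiprism: V=24, E=48, F=26.
Attach a hexagonal pyramid (V=7, E=12, F=7) along a 3-gon: merge 3 vertices and 3 edges, delete both glued faces → V=28, E=57, F=31.
Attach a hexagonal pyramid (V=7, E=12, F=7) along a 3-gon: merge 3 vertices and 3 edges, delete both glued faces → V=32, E=66, F=36.
Attach a 13-gonal antiprism (V=26, E=52, F=28) along a 3-gon: merge 3 vertices and 3 edges, delete both glued faces → V=55, E=115, F=62.
Check: V − E + F = 55 − 115 + 62 = 2.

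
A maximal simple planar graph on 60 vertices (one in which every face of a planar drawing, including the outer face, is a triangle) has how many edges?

174

In a plane triangulation 3F = 2E and V − E + F = 2, so E = 3V − 6 = 3·60 − 6 = 174.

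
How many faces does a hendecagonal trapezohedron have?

The n-trapezohedron (dual of the n-antiprism) has V = 2·11 + 2 = 24, E = 4·11 = 44, F = 2·11 = 22.

22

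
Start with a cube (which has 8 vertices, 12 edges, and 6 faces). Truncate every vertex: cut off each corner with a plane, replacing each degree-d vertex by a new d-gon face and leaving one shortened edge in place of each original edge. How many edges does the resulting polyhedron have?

Truncation replaces each original edge-end by a new vertex, so V′ = 2E = 24.
Each original edge survives, and each old vertex of degree d contributes d new edges; summing degrees gives Σd = 2E, so E′ = E + 2E = 3E = 36.
Each original face survives and each original vertex becomes one new face: F′ = F + V = 14.

36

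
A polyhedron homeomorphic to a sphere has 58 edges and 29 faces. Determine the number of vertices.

Here V − E + F = 2.
V = 2 + E − F = 2 + 58 − 29 = 31.

31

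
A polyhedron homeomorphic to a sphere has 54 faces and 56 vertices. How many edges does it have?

108

Here V − E + F = 2.
E = V + F − (2) = 56 + 54 − (2) = 108.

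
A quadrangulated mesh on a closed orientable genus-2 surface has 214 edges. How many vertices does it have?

105

χ = 2 − 2·2 = -2, and every face is a square so 4F = 2E.
F = 2E/4 = 107. Then V = -2 + E − F = -2 + 214 − 107 = 105.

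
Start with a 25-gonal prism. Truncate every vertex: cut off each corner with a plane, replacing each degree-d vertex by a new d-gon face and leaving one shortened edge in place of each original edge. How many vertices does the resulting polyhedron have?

150

The base solid has V = 50, E = 75, F = 27.
Truncation replaces each original edge-end by a new vertex, so V′ = 2E = 150.
Each original edge survives, and each old vertex of degree d contributes d new edges; summing degrees gives Σd = 2E, so E′ = E + 2E = 3E = 225.
Each original face survives and each original vertex becomes one new face: F′ = F + V = 77.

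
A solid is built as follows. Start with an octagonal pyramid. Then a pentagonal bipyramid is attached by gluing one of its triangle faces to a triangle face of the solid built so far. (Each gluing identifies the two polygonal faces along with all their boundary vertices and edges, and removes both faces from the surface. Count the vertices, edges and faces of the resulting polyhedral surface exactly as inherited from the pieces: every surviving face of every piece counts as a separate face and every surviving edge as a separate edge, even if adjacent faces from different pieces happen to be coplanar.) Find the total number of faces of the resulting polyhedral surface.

An octagonal pyramid: V=9, E=16, F=9.
Attach a pentagonal bipyramid (V=7, E=15, F=10) along a 3-gon: merge 3 vertices and 3 edges, delete both glued faces → V=13, E=28, F=17.
Check: V − E + F = 13 − 28 + 17 = 2.

17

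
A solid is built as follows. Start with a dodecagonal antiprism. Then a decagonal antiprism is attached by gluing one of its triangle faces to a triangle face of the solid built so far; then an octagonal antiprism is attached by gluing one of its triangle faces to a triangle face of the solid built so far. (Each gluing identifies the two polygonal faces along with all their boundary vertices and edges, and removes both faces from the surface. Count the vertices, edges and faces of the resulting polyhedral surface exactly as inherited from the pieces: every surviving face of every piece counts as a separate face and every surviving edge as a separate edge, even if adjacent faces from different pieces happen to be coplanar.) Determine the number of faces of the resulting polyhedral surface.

62

A dodecagonal antiprism: V=24, E=48, F=26.
Attach a decagonal antiprism (V=20, E=40, F=22) along a 3-gon: merge 3 vertices and 3 edges, delete both glued faces → V=41, E=85, F=46.
Attach an octagonal antiprism (V=16, E=32, F=18) along a 3-gon: merge 3 vertices and 3 edges, delete both glued faces → V=54, E=114, F=62.
Check: V − E + F = 54 − 114 + 62 = 2.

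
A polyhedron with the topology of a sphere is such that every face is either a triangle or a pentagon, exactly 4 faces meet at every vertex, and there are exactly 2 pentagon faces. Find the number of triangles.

10

Let x be the number of triangles; then F = 2 + x.
Edge–face incidences: 2E = 5·2 + 3·x = 10 + 3x.
Every vertex has degree 4, so 4V = 2E.
Euler: V − E + F = 2 ⇒ (2E)/4 − E + (2 + x) = 2.
Multiply by 8: 2·(2E) − 4·(2E) + 8·(2 + x) = 16, i.e. 16 + 8x − 2·(10 + 3x) = 16.
Collecting terms: 2x − 4 = 16, so 2x = 20, so x = 10.
Then 2E = 10 + 3·10 = 40, so E = 20, V = 2E/4 = 10, F = 2 + 10 = 12.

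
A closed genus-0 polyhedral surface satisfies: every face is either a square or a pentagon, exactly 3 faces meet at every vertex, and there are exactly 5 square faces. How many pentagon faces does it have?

Let x be the number of pentagons; then F = 5 + x.
Edge–face incidences: 2E = 4·5 + 5·x = 20 + 5x.
Every vertex has degree 3, so 3V = 2E.
Euler: V − E + F = 2 ⇒ (2E)/3 − E + (5 + x) = 2.
Multiply by 6: 2·(2E) − 3·(2E) + 6·(5 + x) = 12, i.e. 30 + 6x − (20 + 5x) = 12.
Collecting terms: x + 10 = 12, so x = 2.
Then 2E = 20 + 5·2 = 30, so E = 15, V = 2E/3 = 10, F = 5 + 2 = 7.

2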